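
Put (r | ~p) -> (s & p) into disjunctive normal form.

(~r & p) | (s & p)

(r | ~p) -> (s & p)
= ~(r | ~p) | (s & p)   [eliminate ->]
= (~r & ~~p) | (s & p)   [De Morgan]
= (~r & p) | (s & p)   [double negation]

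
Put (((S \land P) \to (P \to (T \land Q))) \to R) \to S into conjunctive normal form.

\lnot R \lor S

(((S \land P) \to (P \to (T \land Q))) \to R) \to S
≡ \lnot (((S \land P) \to (P \to (T \land Q))) \to R) \lor S   [eliminate \to]
≡ \lnot (\lnot ((S \land P) \to (P \to (T \land Q))) \lor R) \lor S   [eliminate \to]
≡ \lnot (\lnot (\lnot (S \land P) \lor (P \to (T \land Q))) \lor R) \lor S   [eliminate \to]
≡ \lnot (\lnot (\lnot (S \land P) \lor \lnot P \lor (T \land Q)) \lor R) \lor S   [eliminate \to]
≡ (\lnot \lnot (\lnot (S \land P) \lor \lnot P \lor (T \land Q)) \land \lnot R) \lor S   [De Morgan]
≡ ((\lnot (S \land P) \lor \lnot P \lor (T \land Q)) \land \lnot R) \lor S   [double negation]
≡ ((\lnot S \lor \lnot P \lor \lnot P \lor (T \land Q)) \land \lnot R) \lor S   [De Morgan]
≡ (\lnot S \lor \lnot P \lor \lnot P \lor T \lor S) \land (\lnot S \lor \lnot P \lor \lnot P \lor Q \lor S) \land (\lnot R \lor S)   [distribute \lor over \land]
≡ \lnot R \lor S   [simplify]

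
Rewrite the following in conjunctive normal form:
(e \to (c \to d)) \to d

(e \lor d) \land (c \lor d)

(e \to (c \to d)) \to d
≡ \lnot (e \to (c \to d)) \lor d
≡ \lnot (\lnot e \lor (c \to d)) \lor d
≡ \lnot (\lnot e \lor \lnot c \lor d) \lor d
≡ (\lnot \lnot e \land \lnot \lnot c \land \lnot d) \lor d
≡ (e \land \lnot \lnot c \land \lnot d) \lor d
≡ (e \land c \land \lnot d) \lor d
≡ (e \lor d) \land (c \lor d) \land (\lnot d \lor d)
≡ (e \lor d) \land (c \lor d)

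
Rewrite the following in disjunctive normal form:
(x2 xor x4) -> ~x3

(x2 xor x4) -> ~x3
≡ ~(x2 xor x4) | ~x3   — eliminate ->
≡ ~((x2 & ~x4) | (~x2 & x4)) | ~x3   — expand xor
≡ (~(x2 & ~x4) & ~(~x2 & x4)) | ~x3   — De Morgan
≡ ((~x2 | ~~x4) & ~(~x2 & x4)) | ~x3   — De Morgan
≡ ((~x2 | x4) & ~(~x2 & x4)) | ~x3   — double negation
≡ ((~x2 | x4) & (~~x2 | ~x4)) | ~x3   — De Morgan
≡ ((~x2 | x4) & (x2 | ~x4)) | ~x3   — double negation
≡ (~x2 & x2) | (~x2 & ~x4) | (x4 & x2) | (x4 & ~x4) | ~x3   — distribute & over |
≡ (~x2 & ~x4) | (x4 & x2) | ~x3   — simplify

(~x2 & ~x4) | (x4 & x2) | ~x3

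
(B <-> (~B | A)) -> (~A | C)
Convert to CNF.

~A | ~B | C

(B <-> (~B | A)) -> (~A | C)
≡ ~(B <-> (~B | A)) | ~A | C   (eliminate ->)
≡ ~((B -> (~B | A)) & ((~B | A) -> B)) | ~A | C   (eliminate <->)
≡ ~((~B | ~B | A) & ((~B | A) -> B)) | ~A | C   (eliminate ->)
≡ ~((~B | ~B | A) & (~(~B | A) | B)) | ~A | C   (eliminate ->)
≡ ~(~B | ~B | A) | ~(~(~B | A) | B) | ~A | C   (De Morgan)
≡ (~~B & ~~B & ~A) | ~(~(~B | A) | B) | ~A | C   (De Morgan)
≡ (B & ~~B & ~A) | ~(~(~B | A) | B) | ~A | C   (double negation)
≡ (B & B & ~A) | ~(~(~B | A) | B) | ~A | C   (double negation)
≡ (B & B & ~A) | (~~(~B | A) & ~B) | ~A | C   (De Morgan)
≡ (B & B & ~A) | ((~B | A) & ~B) | ~A | C   (double negation)
≡ (B | ~B | A | ~A | C) & (B | ~B | ~A | C) & (B | ~B | A | ~A | C) & (B | ~B | ~A | C) & (~A | ~B | A | ~A | C) & (~A | ~B | ~A | C)   (distribute | over &)
≡ ~A | ~B | C   (simplify)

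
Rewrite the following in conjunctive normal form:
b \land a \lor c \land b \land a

b \land a \lor c \land b \land a
⇔ (b \lor c) \land (b \lor b) \land (b \lor a) \land (a \lor c) \land (a \lor b) \land (a \lor a)   [distribute \lor over \land]
⇔ b \land a   [simplify]

b \land a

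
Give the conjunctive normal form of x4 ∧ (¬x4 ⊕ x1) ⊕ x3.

(x4 ∨ x3) ∧ (¬x4 ∨ x1 ∨ x3) ∧ (¬x4 ∨ ¬x1 ∨ ¬x3)

x4 ∧ (¬x4 ⊕ x1) ⊕ x3
≡ (x4 ∧ (¬x4 ⊕ x1) ∨ x3) ∧ ¬(x4 ∧ (¬x4 ⊕ x1) ∧ x3)   — expand ⊕
≡ (x4 ∧ (¬x4 ∨ x1) ∧ ¬(¬x4 ∧ x1) ∨ x3) ∧ ¬(x4 ∧ (¬x4 ⊕ x1) ∧ x3)   — expand ⊕
≡ (x4 ∧ (¬x4 ∨ x1) ∧ ¬(¬x4 ∧ x1) ∨ x3) ∧ ¬(x4 ∧ (¬x4 ∨ x1) ∧ ¬(¬x4 ∧ x1) ∧ x3)   — expand ⊕
≡ (x4 ∧ (¬x4 ∨ x1) ∧ (¬¬x4 ∨ ¬x1) ∨ x3) ∧ ¬(x4 ∧ (¬x4 ∨ x1) ∧ ¬(¬x4 ∧ x1) ∧ x3)   — De Morgan
≡ (x4 ∧ (¬x4 ∨ x1) ∧ (x4 ∨ ¬x1) ∨ x3) ∧ ¬(x4 ∧ (¬x4 ∨ x1) ∧ ¬(¬x4 ∧ x1) ∧ x3)   — double negation
≡ (x4 ∧ (¬x4 ∨ x1) ∧ (x4 ∨ ¬x1) ∨ x3) ∧ (¬x4 ∨ ¬(¬x4 ∨ x1) ∨ ¬¬(¬x4 ∧ x1) ∨ ¬x3)   — De Morgan
≡ (x4 ∧ (¬x4 ∨ x1) ∧ (x4 ∨ ¬x1) ∨ x3) ∧ (¬x4 ∨ ¬¬x4 ∧ ¬x1 ∨ ¬¬(¬x4 ∧ x1) ∨ ¬x3)   — De Morgan
≡ (x4 ∧ (¬x4 ∨ x1) ∧ (x4 ∨ ¬x1) ∨ x3) ∧ (¬x4 ∨ x4 ∧ ¬x1 ∨ ¬¬(¬x4 ∧ x1) ∨ ¬x3)   — double negation
≡ (x4 ∧ (¬x4 ∨ x1) ∧ (x4 ∨ ¬x1) ∨ x3) ∧ (¬x4 ∨ x4 ∧ ¬x1 ∨ ¬x4 ∧ x1 ∨ ¬x3)   — double negation
≡ (x4 ∨ x3) ∧ (¬x4 ∨ x1 ∨ x3) ∧ (x4 ∨ ¬x1 ∨ x3) ∧ (¬x4 ∨ x4 ∨ ¬x4 ∨ ¬x3) ∧ (¬x4 ∨ x4 ∨ x1 ∨ ¬x3) ∧ (¬x4 ∨ ¬x1 ∨ ¬x4 ∨ ¬x3) ∧ (¬x4 ∨ ¬x1 ∨ x1 ∨ ¬x3)   — distribute ∨ over ∧
≡ (x4 ∨ x3) ∧ (¬x4 ∨ x1 ∨ x3) ∧ (¬x4 ∨ ¬x1 ∨ ¬x3)   — simplify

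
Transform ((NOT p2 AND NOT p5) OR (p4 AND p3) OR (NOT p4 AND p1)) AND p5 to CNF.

(NOT p2 OR p4 OR p1) AND (NOT p2 OR p3 OR NOT p4) AND (NOT p2 OR p3 OR p1) AND (NOT p5 OR p4 OR p1) AND (NOT p5 OR p3 OR NOT p4) AND (NOT p5 OR p3 OR p1) AND p5

((NOT p2 AND NOT p5) OR (p4 AND p3) OR (NOT p4 AND p1)) AND p5
≡ (NOT p2 OR p4 OR NOT p4) AND (NOT p2 OR p4 OR p1) AND (NOT p2 OR p3 OR NOT p4) AND (NOT p2 OR p3 OR p1) AND (NOT p5 OR p4 OR NOT p4) AND (NOT p5 OR p4 OR p1) AND (NOT p5 OR p3 OR NOT p4) AND (NOT p5 OR p3 OR p1) AND p5   (distribute OR over AND)
≡ (NOT p2 OR p4 OR p1) AND (NOT p2 OR p3 OR NOT p4) AND (NOT p2 OR p3 OR p1) AND (NOT p5 OR p4 OR p1) AND (NOT p5 OR p3 OR NOT p4) AND (NOT p5 OR p3 OR p1) AND p5   (simplify)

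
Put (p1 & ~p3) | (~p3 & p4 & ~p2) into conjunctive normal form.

(p1 & ~p3) | (~p3 & p4 & ~p2)
≡ (p1 | ~p3) & (p1 | p4) & (p1 | ~p2) & (~p3 | ~p3) & (~p3 | p4) & (~p3 | ~p2)   [distribute | over &]
≡ (p1 | p4) & (p1 | ~p2) & ~p3   [simplify]

(p1 | p4) & (p1 | ~p2) & ~p3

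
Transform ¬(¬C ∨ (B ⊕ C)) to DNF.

¬(¬C ∨ (B ⊕ C))
≡ ¬(¬C ∨ (B ∧ ¬C) ∨ (¬B ∧ C))
≡ ¬¬C ∧ ¬(B ∧ ¬C) ∧ ¬(¬B ∧ C)
≡ C ∧ ¬(B ∧ ¬C) ∧ ¬(¬B ∧ C)
≡ C ∧ (¬B ∨ ¬¬C) ∧ ¬(¬B ∧ C)
≡ C ∧ (¬B ∨ C) ∧ ¬(¬B ∧ C)
≡ C ∧ (¬B ∨ C) ∧ (¬¬B ∨ ¬C)
≡ C ∧ (¬B ∨ C) ∧ (B ∨ ¬C)
≡ (C ∧ ¬B ∧ B) ∨ (C ∧ ¬B ∧ ¬C) ∨ (C ∧ C ∧ B) ∨ (C ∧ C ∧ ¬C)
≡ C ∧ B

C ∧ B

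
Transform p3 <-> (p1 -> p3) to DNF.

p3 <-> (p1 -> p3)
⇔ (p3 -> (p1 -> p3)) & ((p1 -> p3) -> p3)   [eliminate <->]
⇔ (~p3 | (p1 -> p3)) & ((p1 -> p3) -> p3)   [eliminate ->]
⇔ (~p3 | ~p1 | p3) & ((p1 -> p3) -> p3)   [eliminate ->]
⇔ (~p3 | ~p1 | p3) & (~(p1 -> p3) | p3)   [eliminate ->]
⇔ (~p3 | ~p1 | p3) & (~(~p1 | p3) | p3)   [eliminate ->]
⇔ (~p3 | ~p1 | p3) & ((~~p1 & ~p3) | p3)   [De Morgan]
⇔ (~p3 | ~p1 | p3) & ((p1 & ~p3) | p3)   [double negation]
⇔ (~p3 & p1 & ~p3) | (~p3 & p3) | (~p1 & p1 & ~p3) | (~p1 & p3) | (p3 & p1 & ~p3) | (p3 & p3)   [distribute & over |]
⇔ (~p3 & p1) | p3   [simplify]

(~p3 & p1) | p3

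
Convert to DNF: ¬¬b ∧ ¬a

b ∧ ¬a

¬¬b ∧ ¬a
≡ b ∧ ¬a   (double negation)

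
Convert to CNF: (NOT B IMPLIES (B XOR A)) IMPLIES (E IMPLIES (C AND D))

(NOT B IMPLIES (B XOR A)) IMPLIES (E IMPLIES (C AND D))
≡ NOT (NOT B IMPLIES (B XOR A)) OR (E IMPLIES (C AND D))   [eliminate IMPLIES]
≡ NOT (NOT NOT B OR (B XOR A)) OR (E IMPLIES (C AND D))   [eliminate IMPLIES]
≡ NOT (NOT NOT B OR ((B OR A) AND NOT (B AND A))) OR (E IMPLIES (C AND D))   [expand XOR]
≡ NOT (NOT NOT B OR ((B OR A) AND NOT (B AND A))) OR NOT E OR (C AND D)   [eliminate IMPLIES]
≡ (NOT NOT NOT B AND NOT ((B OR A) AND NOT (B AND A))) OR NOT E OR (C AND D)   [De Morgan]
≡ (NOT B AND NOT ((B OR A) AND NOT (B AND A))) OR NOT E OR (C AND D)   [double negation]
≡ (NOT B AND (NOT (B OR A) OR NOT NOT (B AND A))) OR NOT E OR (C AND D)   [De Morgan]
≡ (NOT B AND ((NOT B AND NOT A) OR NOT NOT (B AND A))) OR NOT E OR (C AND D)   [De Morgan]
≡ (NOT B AND ((NOT B AND NOT A) OR (B AND A))) OR NOT E OR (C AND D)   [double negation]
≡ (NOT B OR NOT E OR C) AND (NOT B OR NOT E OR D) AND (NOT B OR B OR NOT E OR C) AND (NOT B OR B OR NOT E OR D) AND (NOT B OR A OR NOT E OR C) AND (NOT B OR A OR NOT E OR D) AND (NOT A OR B OR NOT E OR C) AND (NOT A OR B OR NOT E OR D) AND (NOT A OR A OR NOT E OR C) AND (NOT A OR A OR NOT E OR D)   [distribute OR over AND]
≡ (NOT B OR NOT E OR C) AND (NOT B OR NOT E OR D) AND (NOT A OR B OR NOT E OR C) AND (NOT A OR B OR NOT E OR D)   [simplify]

(NOT B OR NOT E OR C) AND (NOT B OR NOT E OR D) AND (NOT A OR B OR NOT E OR C) AND (NOT A OR B OR NOT E OR D)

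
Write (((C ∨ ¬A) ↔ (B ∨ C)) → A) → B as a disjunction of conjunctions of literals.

(C ∧ ¬A) ∨ B

(((C ∨ ¬A) ↔ (B ∨ C)) → A) → B
≡ ¬(((C ∨ ¬A) ↔ (B ∨ C)) → A) ∨ B   [eliminate →]
≡ ¬(¬((C ∨ ¬A) ↔ (B ∨ C)) ∨ A) ∨ B   [eliminate →]
≡ ¬(¬(((C ∨ ¬A) → (B ∨ C)) ∧ ((B ∨ C) → (C ∨ ¬A))) ∨ A) ∨ B   [eliminate ↔]
≡ ¬(¬((¬(C ∨ ¬A) ∨ B ∨ C) ∧ ((B ∨ C) → (C ∨ ¬A))) ∨ A) ∨ B   [eliminate →]
≡ ¬(¬((¬(C ∨ ¬A) ∨ B ∨ C) ∧ (¬(B ∨ C) ∨ C ∨ ¬A)) ∨ A) ∨ B   [eliminate →]
≡ (¬¬((¬(C ∨ ¬A) ∨ B ∨ C) ∧ (¬(B ∨ C) ∨ C ∨ ¬A)) ∧ ¬A) ∨ B   [De Morgan]
≡ ((¬(C ∨ ¬A) ∨ B ∨ C) ∧ (¬(B ∨ C) ∨ C ∨ ¬A) ∧ ¬A) ∨ B   [double negation]
≡ (((¬C ∧ ¬¬A) ∨ B ∨ C) ∧ (¬(B ∨ C) ∨ C ∨ ¬A) ∧ ¬A) ∨ B   [De Morgan]
≡ (((¬C ∧ A) ∨ B ∨ C) ∧ (¬(B ∨ C) ∨ C ∨ ¬A) ∧ ¬A) ∨ B   [double negation]
≡ (((¬C ∧ A) ∨ B ∨ C) ∧ ((¬B ∧ ¬C) ∨ C ∨ ¬A) ∧ ¬A) ∨ B   [De Morgan]
≡ (¬C ∧ A ∧ ¬B ∧ ¬C ∧ ¬A) ∨ (¬C ∧ A ∧ C ∧ ¬A) ∨ (¬C ∧ A ∧ ¬A ∧ ¬A) ∨ (B ∧ ¬B ∧ ¬C ∧ ¬A) ∨ (B ∧ C ∧ ¬A) ∨ (B ∧ ¬A ∧ ¬A) ∨ (C ∧ ¬B ∧ ¬C ∧ ¬A) ∨ (C ∧ C ∧ ¬A) ∨ (C ∧ ¬A ∧ ¬A) ∨ B   [distribute ∧ over ∨]
≡ (C ∧ ¬A) ∨ B   [simplify]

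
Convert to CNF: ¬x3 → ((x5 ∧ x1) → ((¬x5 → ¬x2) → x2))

x3 ∨ ¬x5 ∨ ¬x1 ∨ x2

¬x3 → ((x5 ∧ x1) → ((¬x5 → ¬x2) → x2))
≡ ¬¬x3 ∨ ((x5 ∧ x1) → ((¬x5 → ¬x2) → x2))   (eliminate →)
≡ ¬¬x3 ∨ ¬(x5 ∧ x1) ∨ ((¬x5 → ¬x2) → x2)   (eliminate →)
≡ ¬¬x3 ∨ ¬(x5 ∧ x1) ∨ ¬(¬x5 → ¬x2) ∨ x2   (eliminate →)
≡ ¬¬x3 ∨ ¬(x5 ∧ x1) ∨ ¬(¬¬x5 ∨ ¬x2) ∨ x2   (eliminate →)
≡ x3 ∨ ¬(x5 ∧ x1) ∨ ¬(¬¬x5 ∨ ¬x2) ∨ x2   (double negation)
≡ x3 ∨ ¬x5 ∨ ¬x1 ∨ ¬(¬¬x5 ∨ ¬x2) ∨ x2   (De Morgan)
≡ x3 ∨ ¬x5 ∨ ¬x1 ∨ (¬¬¬x5 ∧ ¬¬x2) ∨ x2   (De Morgan)
≡ x3 ∨ ¬x5 ∨ ¬x1 ∨ (¬x5 ∧ ¬¬x2) ∨ x2   (double negation)
≡ x3 ∨ ¬x5 ∨ ¬x1 ∨ (¬x5 ∧ x2) ∨ x2   (double negation)
≡ (x3 ∨ ¬x5 ∨ ¬x1 ∨ ¬x5 ∨ x2) ∧ (x3 ∨ ¬x5 ∨ ¬x1 ∨ x2 ∨ x2)   (distribute ∨ over ∧)
≡ x3 ∨ ¬x5 ∨ ¬x1 ∨ x2   (simplify)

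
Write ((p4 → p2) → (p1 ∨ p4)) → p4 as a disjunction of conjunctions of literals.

(¬p4 ∧ ¬p1) ∨ p4

((p4 → p2) → (p1 ∨ p4)) → p4
≡ ¬((p4 → p2) → (p1 ∨ p4)) ∨ p4   [eliminate →]
≡ ¬(¬(p4 → p2) ∨ p1 ∨ p4) ∨ p4   [eliminate →]
≡ ¬(¬(¬p4 ∨ p2) ∨ p1 ∨ p4) ∨ p4   [eliminate →]
≡ (¬¬(¬p4 ∨ p2) ∧ ¬p1 ∧ ¬p4) ∨ p4   [De Morgan]
≡ ((¬p4 ∨ p2) ∧ ¬p1 ∧ ¬p4) ∨ p4   [double negation]
≡ (¬p4 ∧ ¬p1 ∧ ¬p4) ∨ (p2 ∧ ¬p1 ∧ ¬p4) ∨ p4   [distribute ∧ over ∨]
≡ (¬p4 ∧ ¬p1) ∨ p4   [simplify]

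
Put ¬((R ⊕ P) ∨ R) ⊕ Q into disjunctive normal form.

¬((R ⊕ P) ∨ R) ⊕ Q
⇔ (¬((R ⊕ P) ∨ R) ∧ ¬Q) ∨ (¬¬((R ⊕ P) ∨ R) ∧ Q)
⇔ (¬((R ∧ ¬P) ∨ (¬R ∧ P) ∨ R) ∧ ¬Q) ∨ (¬¬((R ⊕ P) ∨ R) ∧ Q)
⇔ (¬((R ∧ ¬P) ∨ (¬R ∧ P) ∨ R) ∧ ¬Q) ∨ (¬¬((R ∧ ¬P) ∨ (¬R ∧ P) ∨ R) ∧ Q)
⇔ (¬(R ∧ ¬P) ∧ ¬(¬R ∧ P) ∧ ¬R ∧ ¬Q) ∨ (¬¬((R ∧ ¬P) ∨ (¬R ∧ P) ∨ R) ∧ Q)
⇔ ((¬R ∨ ¬¬P) ∧ ¬(¬R ∧ P) ∧ ¬R ∧ ¬Q) ∨ (¬¬((R ∧ ¬P) ∨ (¬R ∧ P) ∨ R) ∧ Q)
⇔ ((¬R ∨ P) ∧ ¬(¬R ∧ P) ∧ ¬R ∧ ¬Q) ∨ (¬¬((R ∧ ¬P) ∨ (¬R ∧ P) ∨ R) ∧ Q)
⇔ ((¬R ∨ P) ∧ (¬¬R ∨ ¬P) ∧ ¬R ∧ ¬Q) ∨ (¬¬((R ∧ ¬P) ∨ (¬R ∧ P) ∨ R) ∧ Q)
⇔ ((¬R ∨ P) ∧ (R ∨ ¬P) ∧ ¬R ∧ ¬Q) ∨ (¬¬((R ∧ ¬P) ∨ (¬R ∧ P) ∨ R) ∧ Q)
⇔ ((¬R ∨ P) ∧ (R ∨ ¬P) ∧ ¬R ∧ ¬Q) ∨ (((R ∧ ¬P) ∨ (¬R ∧ P) ∨ R) ∧ Q)
⇔ (¬R ∧ R ∧ ¬R ∧ ¬Q) ∨ (¬R ∧ ¬P ∧ ¬R ∧ ¬Q) ∨ (P ∧ R ∧ ¬R ∧ ¬Q) ∨ (P ∧ ¬P ∧ ¬R ∧ ¬Q) ∨ (R ∧ ¬P ∧ Q) ∨ (¬R ∧ P ∧ Q) ∨ (R ∧ Q)
⇔ (¬R ∧ ¬P ∧ ¬Q) ∨ (¬R ∧ P ∧ Q) ∨ (R ∧ Q)

(¬R ∧ ¬P ∧ ¬Q) ∨ (¬R ∧ P ∧ Q) ∨ (R ∧ Q)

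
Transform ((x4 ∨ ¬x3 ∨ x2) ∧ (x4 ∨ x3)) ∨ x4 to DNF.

x4 ∨ (x2 ∧ x3)

((x4 ∨ ¬x3 ∨ x2) ∧ (x4 ∨ x3)) ∨ x4
≡ (x4 ∧ x4) ∨ (x4 ∧ x3) ∨ (¬x3 ∧ x4) ∨ (¬x3 ∧ x3) ∨ (x2 ∧ x4) ∨ (x2 ∧ x3) ∨ x4   — distribute ∧ over ∨
≡ x4 ∨ (x2 ∧ x3)   — simplify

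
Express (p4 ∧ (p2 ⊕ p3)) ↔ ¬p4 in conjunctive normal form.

(¬p4 ∨ ¬p2 ∨ p3) ∧ (¬p4 ∨ ¬p3 ∨ p2) ∧ p4

(p4 ∧ (p2 ⊕ p3)) ↔ ¬p4
≡ ((p4 ∧ (p2 ⊕ p3)) → ¬p4) ∧ (¬p4 → (p4 ∧ (p2 ⊕ p3)))
≡ (¬(p4 ∧ (p2 ⊕ p3)) ∨ ¬p4) ∧ (¬p4 → (p4 ∧ (p2 ⊕ p3)))
≡ (¬(p4 ∧ (p2 ∨ p3) ∧ ¬(p2 ∧ p3)) ∨ ¬p4) ∧ (¬p4 → (p4 ∧ (p2 ⊕ p3)))
≡ (¬(p4 ∧ (p2 ∨ p3) ∧ ¬(p2 ∧ p3)) ∨ ¬p4) ∧ (¬¬p4 ∨ (p4 ∧ (p2 ⊕ p3)))
≡ (¬(p4 ∧ (p2 ∨ p3) ∧ ¬(p2 ∧ p3)) ∨ ¬p4) ∧ (¬¬p4 ∨ (p4 ∧ (p2 ∨ p3) ∧ ¬(p2 ∧ p3)))
≡ (¬p4 ∨ ¬(p2 ∨ p3) ∨ ¬¬(p2 ∧ p3) ∨ ¬p4) ∧ (¬¬p4 ∨ (p4 ∧ (p2 ∨ p3) ∧ ¬(p2 ∧ p3)))
≡ (¬p4 ∨ (¬p2 ∧ ¬p3) ∨ ¬¬(p2 ∧ p3) ∨ ¬p4) ∧ (¬¬p4 ∨ (p4 ∧ (p2 ∨ p3) ∧ ¬(p2 ∧ p3)))
≡ (¬p4 ∨ (¬p2 ∧ ¬p3) ∨ (p2 ∧ p3) ∨ ¬p4) ∧ (¬¬p4 ∨ (p4 ∧ (p2 ∨ p3) ∧ ¬(p2 ∧ p3)))
≡ (¬p4 ∨ (¬p2 ∧ ¬p3) ∨ (p2 ∧ p3) ∨ ¬p4) ∧ (p4 ∨ (p4 ∧ (p2 ∨ p3) ∧ ¬(p2 ∧ p3)))
≡ (¬p4 ∨ (¬p2 ∧ ¬p3) ∨ (p2 ∧ p3) ∨ ¬p4) ∧ (p4 ∨ (p4 ∧ (p2 ∨ p3) ∧ (¬p2 ∨ ¬p3)))
≡ (¬p4 ∨ ¬p2 ∨ p2 ∨ ¬p4) ∧ (¬p4 ∨ ¬p2 ∨ p3 ∨ ¬p4) ∧ (¬p4 ∨ ¬p3 ∨ p2 ∨ ¬p4) ∧ (¬p4 ∨ ¬p3 ∨ p3 ∨ ¬p4) ∧ (p4 ∨ p4) ∧ (p4 ∨ p2 ∨ p3) ∧ (p4 ∨ ¬p2 ∨ ¬p3)
≡ (¬p4 ∨ ¬p2 ∨ p3) ∧ (¬p4 ∨ ¬p3 ∨ p2) ∧ p4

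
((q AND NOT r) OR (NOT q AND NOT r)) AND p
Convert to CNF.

NOT r AND p

((q AND NOT r) OR (NOT q AND NOT r)) AND p
⇔ (q OR NOT q) AND (q OR NOT r) AND (NOT r OR NOT q) AND (NOT r OR NOT r) AND p   (distribute OR over AND)
⇔ NOT r AND p   (simplify)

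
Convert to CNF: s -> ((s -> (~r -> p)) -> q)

s -> ((s -> (~r -> p)) -> q)
≡ ~s | ((s -> (~r -> p)) -> q)   — eliminate ->
≡ ~s | ~(s -> (~r -> p)) | q   — eliminate ->
≡ ~s | ~(~s | (~r -> p)) | q   — eliminate ->
≡ ~s | ~(~s | ~~r | p) | q   — eliminate ->
≡ ~s | (~~s & ~~~r & ~p) | q   — De Morgan
≡ ~s | (s & ~~~r & ~p) | q   — double negation
≡ ~s | (s & ~r & ~p) | q   — double negation
≡ (~s | s | q) & (~s | ~r | q) & (~s | ~p | q)   — distribute | over &
≡ (~s | ~r | q) & (~s | ~p | q)   — simplify

(~s | ~r | q) & (~s | ~p | q)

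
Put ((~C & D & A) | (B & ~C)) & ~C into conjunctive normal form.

~C & (D | B) & (A | B)

((~C & D & A) | (B & ~C)) & ~C
⇔ (~C | B) & (~C | ~C) & (D | B) & (D | ~C) & (A | B) & (A | ~C) & ~C   — distribute | over &
⇔ ~C & (D | B) & (A | B)   — simplify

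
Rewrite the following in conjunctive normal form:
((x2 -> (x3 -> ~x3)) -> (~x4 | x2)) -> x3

((x2 -> (x3 -> ~x3)) -> (~x4 | x2)) -> x3
≡ ~((x2 -> (x3 -> ~x3)) -> (~x4 | x2)) | x3   [eliminate ->]
≡ ~(~(x2 -> (x3 -> ~x3)) | ~x4 | x2) | x3   [eliminate ->]
≡ ~(~(~x2 | (x3 -> ~x3)) | ~x4 | x2) | x3   [eliminate ->]
≡ ~(~(~x2 | ~x3 | ~x3) | ~x4 | x2) | x3   [eliminate ->]
≡ (~~(~x2 | ~x3 | ~x3) & ~~x4 & ~x2) | x3   [De Morgan]
≡ ((~x2 | ~x3 | ~x3) & ~~x4 & ~x2) | x3   [double negation]
≡ ((~x2 | ~x3 | ~x3) & x4 & ~x2) | x3   [double negation]
≡ (~x2 | ~x3 | ~x3 | x3) & (x4 | x3) & (~x2 | x3)   [distribute | over &]
≡ (x4 | x3) & (~x2 | x3)   [simplify]

(x4 | x3) & (~x2 | x3)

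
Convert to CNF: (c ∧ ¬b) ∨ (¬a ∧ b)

(c ∨ ¬a) ∧ (c ∨ b) ∧ (¬b ∨ ¬a)

(c ∧ ¬b) ∨ (¬a ∧ b)
≡ (c ∨ ¬a) ∧ (c ∨ b) ∧ (¬b ∨ ¬a) ∧ (¬b ∨ b)
≡ (c ∨ ¬a) ∧ (c ∨ b) ∧ (¬b ∨ ¬a)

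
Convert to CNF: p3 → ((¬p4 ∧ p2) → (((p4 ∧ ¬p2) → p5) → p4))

p3 → ((¬p4 ∧ p2) → (((p4 ∧ ¬p2) → p5) → p4))
= ¬p3 ∨ ((¬p4 ∧ p2) → (((p4 ∧ ¬p2) → p5) → p4))   [eliminate →]
= ¬p3 ∨ ¬(¬p4 ∧ p2) ∨ (((p4 ∧ ¬p2) → p5) → p4)   [eliminate →]
= ¬p3 ∨ ¬(¬p4 ∧ p2) ∨ ¬((p4 ∧ ¬p2) → p5) ∨ p4   [eliminate →]
= ¬p3 ∨ ¬(¬p4 ∧ p2) ∨ ¬(¬(p4 ∧ ¬p2) ∨ p5) ∨ p4   [eliminate →]
= ¬p3 ∨ ¬¬p4 ∨ ¬p2 ∨ ¬(¬(p4 ∧ ¬p2) ∨ p5) ∨ p4   [De Morgan]
= ¬p3 ∨ p4 ∨ ¬p2 ∨ ¬(¬(p4 ∧ ¬p2) ∨ p5) ∨ p4   [double negation]
= ¬p3 ∨ p4 ∨ ¬p2 ∨ (¬¬(p4 ∧ ¬p2) ∧ ¬p5) ∨ p4   [De Morgan]
= ¬p3 ∨ p4 ∨ ¬p2 ∨ (p4 ∧ ¬p2 ∧ ¬p5) ∨ p4   [double negation]
= (¬p3 ∨ p4 ∨ ¬p2 ∨ p4 ∨ p4) ∧ (¬p3 ∨ p4 ∨ ¬p2 ∨ ¬p2 ∨ p4) ∧ (¬p3 ∨ p4 ∨ ¬p2 ∨ ¬p5 ∨ p4)   [distribute ∨ over ∧]
= ¬p3 ∨ p4 ∨ ¬p2   [simplify]

¬p3 ∨ p4 ∨ ¬p2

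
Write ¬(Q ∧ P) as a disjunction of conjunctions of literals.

¬Q ∨ ¬P

¬(Q ∧ P)
⇔ ¬Q ∨ ¬P   (De Morgan)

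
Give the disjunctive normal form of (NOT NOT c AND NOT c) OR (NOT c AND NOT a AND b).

(NOT NOT c AND NOT c) OR (NOT c AND NOT a AND b)
⇔ (c AND NOT c) OR (NOT c AND NOT a AND b)   (double negation)
⇔ NOT c AND NOT a AND b   (simplify)

NOT c AND NOT a AND b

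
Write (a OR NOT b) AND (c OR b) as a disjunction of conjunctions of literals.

(a OR NOT b) AND (c OR b)
≡ (a AND c) OR (a AND b) OR (NOT b AND c) OR (NOT b AND b)   (distribute AND over OR)
≡ (a AND c) OR (a AND b) OR (NOT b AND c)   (simplify)

(a AND c) OR (a AND b) OR (NOT b AND c)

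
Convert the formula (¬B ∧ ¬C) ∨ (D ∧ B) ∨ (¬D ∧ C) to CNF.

(¬B ∧ ¬C) ∨ (D ∧ B) ∨ (¬D ∧ C)
= (¬B ∨ D ∨ ¬D) ∧ (¬B ∨ D ∨ C) ∧ (¬B ∨ B ∨ ¬D) ∧ (¬B ∨ B ∨ C) ∧ (¬C ∨ D ∨ ¬D) ∧ (¬C ∨ D ∨ C) ∧ (¬C ∨ B ∨ ¬D) ∧ (¬C ∨ B ∨ C)   [distribute ∨ over ∧]
= (¬B ∨ D ∨ C) ∧ (¬C ∨ B ∨ ¬D)   [simplify]

(¬B ∨ D ∨ C) ∧ (¬C ∨ B ∨ ¬D)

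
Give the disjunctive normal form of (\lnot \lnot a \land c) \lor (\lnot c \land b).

(\lnot \lnot a \land c) \lor (\lnot c \land b)
≡ (a \land c) \lor (\lnot c \land b)

(a \land c) \lor (\lnot c \land b)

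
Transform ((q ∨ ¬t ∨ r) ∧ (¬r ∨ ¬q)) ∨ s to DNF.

((q ∨ ¬t ∨ r) ∧ (¬r ∨ ¬q)) ∨ s
≡ (q ∧ ¬r) ∨ (q ∧ ¬q) ∨ (¬t ∧ ¬r) ∨ (¬t ∧ ¬q) ∨ (r ∧ ¬r) ∨ (r ∧ ¬q) ∨ s   (distribute ∧ over ∨)
≡ (q ∧ ¬r) ∨ (¬t ∧ ¬r) ∨ (¬t ∧ ¬q) ∨ (r ∧ ¬q) ∨ s   (simplify)

(q ∧ ¬r) ∨ (¬t ∧ ¬r) ∨ (¬t ∧ ¬q) ∨ (r ∧ ¬q) ∨ s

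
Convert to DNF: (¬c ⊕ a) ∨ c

(¬c ⊕ a) ∨ c
≡ ¬c ∧ ¬a ∨ ¬¬c ∧ a ∨ c   (expand ⊕)
≡ ¬c ∧ ¬a ∨ c ∧ a ∨ c   (double negation)
≡ ¬c ∧ ¬a ∨ c   (simplify)

¬c ∧ ¬a ∨ c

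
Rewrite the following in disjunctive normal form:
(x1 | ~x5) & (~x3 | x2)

(x1 | ~x5) & (~x3 | x2)
= (x1 & ~x3) | (x1 & x2) | (~x5 & ~x3) | (~x5 & x2)   [distribute & over |]

(x1 & ~x3) | (x1 & x2) | (~x5 & ~x3) | (~x5 & x2)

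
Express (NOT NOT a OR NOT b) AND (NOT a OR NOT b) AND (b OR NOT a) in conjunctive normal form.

(NOT NOT a OR NOT b) AND (NOT a OR NOT b) AND (b OR NOT a)
≡ (a OR NOT b) AND (NOT a OR NOT b) AND (b OR NOT a)   [double negation]

(a OR NOT b) AND (NOT a OR NOT b) AND (b OR NOT a)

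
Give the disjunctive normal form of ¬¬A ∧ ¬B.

¬¬A ∧ ¬B
⇔ A ∧ ¬B   [double negation]

A ∧ ¬B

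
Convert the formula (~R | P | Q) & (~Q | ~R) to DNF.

(~R | P | Q) & (~Q | ~R)
⇔ (~R & ~Q) | (~R & ~R) | (P & ~Q) | (P & ~R) | (Q & ~Q) | (Q & ~R)   [distribute & over |]
⇔ ~R | (P & ~Q)   [simplify]

~R | (P & ~Q)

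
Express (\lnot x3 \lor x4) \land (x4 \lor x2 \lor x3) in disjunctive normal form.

(\lnot x3 \land x2) \lor x4

(\lnot x3 \lor x4) \land (x4 \lor x2 \lor x3)
= (\lnot x3 \land x4) \lor (\lnot x3 \land x2) \lor (\lnot x3 \land x3) \lor (x4 \land x4) \lor (x4 \land x2) \lor (x4 \land x3)   [distribute \land over \lor]
= (\lnot x3 \land x2) \lor x4   [simplify]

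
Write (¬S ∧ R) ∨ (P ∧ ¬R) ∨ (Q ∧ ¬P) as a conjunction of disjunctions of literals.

(¬S ∨ P ∨ Q) ∧ (¬S ∨ ¬R ∨ Q) ∧ (¬S ∨ ¬R ∨ ¬P) ∧ (R ∨ P ∨ Q)

(¬S ∧ R) ∨ (P ∧ ¬R) ∨ (Q ∧ ¬P)
= (¬S ∨ P ∨ Q) ∧ (¬S ∨ P ∨ ¬P) ∧ (¬S ∨ ¬R ∨ Q) ∧ (¬S ∨ ¬R ∨ ¬P) ∧ (R ∨ P ∨ Q) ∧ (R ∨ P ∨ ¬P) ∧ (R ∨ ¬R ∨ Q) ∧ (R ∨ ¬R ∨ ¬P)   [distribute ∨ over ∧]
= (¬S ∨ P ∨ Q) ∧ (¬S ∨ ¬R ∨ Q) ∧ (¬S ∨ ¬R ∨ ¬P) ∧ (R ∨ P ∨ Q)   [simplify]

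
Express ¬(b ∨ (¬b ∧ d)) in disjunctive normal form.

¬b ∧ ¬d

¬(b ∨ (¬b ∧ d))
= ¬b ∧ ¬(¬b ∧ d)   [De Morgan]
= ¬b ∧ (¬¬b ∨ ¬d)   [De Morgan]
= ¬b ∧ (b ∨ ¬d)   [double negation]
= (¬b ∧ b) ∨ (¬b ∧ ¬d)   [distribute ∧ over ∨]
= ¬b ∧ ¬d   [simplify]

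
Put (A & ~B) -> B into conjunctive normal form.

(A & ~B) -> B
⇔ ~(A & ~B) | B   [eliminate ->]
⇔ ~A | ~~B | B   [De Morgan]
⇔ ~A | B | B   [double negation]
⇔ ~A | B   [simplify]

~A | B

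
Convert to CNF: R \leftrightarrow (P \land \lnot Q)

R \leftrightarrow (P \land \lnot Q)
⇔ (R \to (P \land \lnot Q)) \land ((P \land \lnot Q) \to R)   (eliminate \leftrightarrow)
⇔ (\lnot R \lor (P \land \lnot Q)) \land ((P \land \lnot Q) \to R)   (eliminate \to)
⇔ (\lnot R \lor (P \land \lnot Q)) \land (\lnot (P \land \lnot Q) \lor R)   (eliminate \to)
⇔ (\lnot R \lor (P \land \lnot Q)) \land (\lnot P \lor \lnot \lnot Q \lor R)   (De Morgan)
⇔ (\lnot R \lor (P \land \lnot Q)) \land (\lnot P \lor Q \lor R)   (double negation)
⇔ (\lnot R \lor P) \land (\lnot R \lor \lnot Q) \land (\lnot P \lor Q \lor R)   (distribute \lor over \land)

(\lnot R \lor P) \land (\lnot R \lor \lnot Q) \land (\lnot P \lor Q \lor R)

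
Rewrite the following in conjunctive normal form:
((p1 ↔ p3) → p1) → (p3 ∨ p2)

¬p1 ∨ p3 ∨ p2

((p1 ↔ p3) → p1) → (p3 ∨ p2)
≡ ¬((p1 ↔ p3) → p1) ∨ p3 ∨ p2   — eliminate →
≡ ¬(¬(p1 ↔ p3) ∨ p1) ∨ p3 ∨ p2   — eliminate →
≡ ¬(¬((p1 → p3) ∧ (p3 → p1)) ∨ p1) ∨ p3 ∨ p2   — eliminate ↔
≡ ¬(¬((¬p1 ∨ p3) ∧ (p3 → p1)) ∨ p1) ∨ p3 ∨ p2   — eliminate →
≡ ¬(¬((¬p1 ∨ p3) ∧ (¬p3 ∨ p1)) ∨ p1) ∨ p3 ∨ p2   — eliminate →
≡ (¬¬((¬p1 ∨ p3) ∧ (¬p3 ∨ p1)) ∧ ¬p1) ∨ p3 ∨ p2   — De Morgan
≡ ((¬p1 ∨ p3) ∧ (¬p3 ∨ p1) ∧ ¬p1) ∨ p3 ∨ p2   — double negation
≡ (¬p1 ∨ p3 ∨ p3 ∨ p2) ∧ (¬p3 ∨ p1 ∨ p3 ∨ p2) ∧ (¬p1 ∨ p3 ∨ p2)   — distribute ∨ over ∧
≡ ¬p1 ∨ p3 ∨ p2   — simplify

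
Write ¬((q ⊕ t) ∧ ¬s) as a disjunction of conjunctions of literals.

¬((q ⊕ t) ∧ ¬s)
≡ ¬(((q ∧ ¬t) ∨ (¬q ∧ t)) ∧ ¬s)   (expand ⊕)
≡ ¬((q ∧ ¬t) ∨ (¬q ∧ t)) ∨ ¬¬s   (De Morgan)
≡ (¬(q ∧ ¬t) ∧ ¬(¬q ∧ t)) ∨ ¬¬s   (De Morgan)
≡ ((¬q ∨ ¬¬t) ∧ ¬(¬q ∧ t)) ∨ ¬¬s   (De Morgan)
≡ ((¬q ∨ t) ∧ ¬(¬q ∧ t)) ∨ ¬¬s   (double negation)
≡ ((¬q ∨ t) ∧ (¬¬q ∨ ¬t)) ∨ ¬¬s   (De Morgan)
≡ ((¬q ∨ t) ∧ (q ∨ ¬t)) ∨ ¬¬s   (double negation)
≡ ((¬q ∨ t) ∧ (q ∨ ¬t)) ∨ s   (double negation)
≡ (¬q ∧ q) ∨ (¬q ∧ ¬t) ∨ (t ∧ q) ∨ (t ∧ ¬t) ∨ s   (distribute ∧ over ∨)
≡ (¬q ∧ ¬t) ∨ (t ∧ q) ∨ s   (simplify)

(¬q ∧ ¬t) ∨ (t ∧ q) ∨ s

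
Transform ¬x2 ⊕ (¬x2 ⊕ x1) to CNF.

(¬x2 ∨ x1) ∧ (x2 ∨ x1)

¬x2 ⊕ (¬x2 ⊕ x1)
≡ (¬x2 ∨ (¬x2 ⊕ x1)) ∧ ¬(¬x2 ∧ (¬x2 ⊕ x1))   — expand ⊕
≡ (¬x2 ∨ ((¬x2 ∨ x1) ∧ ¬(¬x2 ∧ x1))) ∧ ¬(¬x2 ∧ (¬x2 ⊕ x1))   — expand ⊕
≡ (¬x2 ∨ ((¬x2 ∨ x1) ∧ ¬(¬x2 ∧ x1))) ∧ ¬(¬x2 ∧ (¬x2 ∨ x1) ∧ ¬(¬x2 ∧ x1))   — expand ⊕
≡ (¬x2 ∨ ((¬x2 ∨ x1) ∧ (¬¬x2 ∨ ¬x1))) ∧ ¬(¬x2 ∧ (¬x2 ∨ x1) ∧ ¬(¬x2 ∧ x1))   — De Morgan
≡ (¬x2 ∨ ((¬x2 ∨ x1) ∧ (x2 ∨ ¬x1))) ∧ ¬(¬x2 ∧ (¬x2 ∨ x1) ∧ ¬(¬x2 ∧ x1))   — double negation
≡ (¬x2 ∨ ((¬x2 ∨ x1) ∧ (x2 ∨ ¬x1))) ∧ (¬¬x2 ∨ ¬(¬x2 ∨ x1) ∨ ¬¬(¬x2 ∧ x1))   — De Morgan
≡ (¬x2 ∨ ((¬x2 ∨ x1) ∧ (x2 ∨ ¬x1))) ∧ (x2 ∨ ¬(¬x2 ∨ x1) ∨ ¬¬(¬x2 ∧ x1))   — double negation
≡ (¬x2 ∨ ((¬x2 ∨ x1) ∧ (x2 ∨ ¬x1))) ∧ (x2 ∨ (¬¬x2 ∧ ¬x1) ∨ ¬¬(¬x2 ∧ x1))   — De Morgan
≡ (¬x2 ∨ ((¬x2 ∨ x1) ∧ (x2 ∨ ¬x1))) ∧ (x2 ∨ (x2 ∧ ¬x1) ∨ ¬¬(¬x2 ∧ x1))   — double negation
≡ (¬x2 ∨ ((¬x2 ∨ x1) ∧ (x2 ∨ ¬x1))) ∧ (x2 ∨ (x2 ∧ ¬x1) ∨ (¬x2 ∧ x1))   — double negation
≡ (¬x2 ∨ ¬x2 ∨ x1) ∧ (¬x2 ∨ x2 ∨ ¬x1) ∧ (x2 ∨ x2 ∨ ¬x2) ∧ (x2 ∨ x2 ∨ x1) ∧ (x2 ∨ ¬x1 ∨ ¬x2) ∧ (x2 ∨ ¬x1 ∨ x1)   — distribute ∨ over ∧
≡ (¬x2 ∨ x1) ∧ (x2 ∨ x1)   — simplify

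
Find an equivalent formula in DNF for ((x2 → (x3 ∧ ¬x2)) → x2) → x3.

¬x2 ∨ x3

((x2 → (x3 ∧ ¬x2)) → x2) → x3
≡ ¬((x2 → (x3 ∧ ¬x2)) → x2) ∨ x3   [eliminate →]
≡ ¬(¬(x2 → (x3 ∧ ¬x2)) ∨ x2) ∨ x3   [eliminate →]
≡ ¬(¬(¬x2 ∨ (x3 ∧ ¬x2)) ∨ x2) ∨ x3   [eliminate →]
≡ (¬¬(¬x2 ∨ (x3 ∧ ¬x2)) ∧ ¬x2) ∨ x3   [De Morgan]
≡ ((¬x2 ∨ (x3 ∧ ¬x2)) ∧ ¬x2) ∨ x3   [double negation]
≡ (¬x2 ∧ ¬x2) ∨ (x3 ∧ ¬x2 ∧ ¬x2) ∨ x3   [distribute ∧ over ∨]
≡ ¬x2 ∨ x3   [simplify]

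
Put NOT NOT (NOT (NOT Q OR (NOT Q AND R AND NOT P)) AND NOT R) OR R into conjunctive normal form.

NOT NOT (NOT (NOT Q OR (NOT Q AND R AND NOT P)) AND NOT R) OR R
≡ (NOT (NOT Q OR (NOT Q AND R AND NOT P)) AND NOT R) OR R   (double negation)
≡ (NOT NOT Q AND NOT (NOT Q AND R AND NOT P) AND NOT R) OR R   (De Morgan)
≡ (Q AND NOT (NOT Q AND R AND NOT P) AND NOT R) OR R   (double negation)
≡ (Q AND (NOT NOT Q OR NOT R OR NOT NOT P) AND NOT R) OR R   (De Morgan)
≡ (Q AND (Q OR NOT R OR NOT NOT P) AND NOT R) OR R   (double negation)
≡ (Q AND (Q OR NOT R OR P) AND NOT R) OR R   (double negation)
≡ (Q OR R) AND (Q OR NOT R OR P OR R) AND (NOT R OR R)   (distribute OR over AND)
≡ Q OR R   (simplify)

Q OR R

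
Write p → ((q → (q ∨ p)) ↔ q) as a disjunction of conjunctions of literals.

p → ((q → (q ∨ p)) ↔ q)
= ¬p ∨ ((q → (q ∨ p)) ↔ q)
= ¬p ∨ (((q → (q ∨ p)) → q) ∧ (q → (q → (q ∨ p))))
= ¬p ∨ ((¬(q → (q ∨ p)) ∨ q) ∧ (q → (q → (q ∨ p))))
= ¬p ∨ ((¬(¬q ∨ q ∨ p) ∨ q) ∧ (q → (q → (q ∨ p))))
= ¬p ∨ ((¬(¬q ∨ q ∨ p) ∨ q) ∧ (¬q ∨ (q → (q ∨ p))))
= ¬p ∨ ((¬(¬q ∨ q ∨ p) ∨ q) ∧ (¬q ∨ ¬q ∨ q ∨ p))
= ¬p ∨ (((¬¬q ∧ ¬q ∧ ¬p) ∨ q) ∧ (¬q ∨ ¬q ∨ q ∨ p))
= ¬p ∨ (((q ∧ ¬q ∧ ¬p) ∨ q) ∧ (¬q ∨ ¬q ∨ q ∨ p))
= ¬p ∨ (q ∧ ¬q ∧ ¬p ∧ ¬q) ∨ (q ∧ ¬q ∧ ¬p ∧ ¬q) ∨ (q ∧ ¬q ∧ ¬p ∧ q) ∨ (q ∧ ¬q ∧ ¬p ∧ p) ∨ (q ∧ ¬q) ∨ (q ∧ ¬q) ∨ (q ∧ q) ∨ (q ∧ p)
= ¬p ∨ q

¬p ∨ q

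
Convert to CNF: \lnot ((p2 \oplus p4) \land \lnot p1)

(\lnot p2 \lor p4 \lor p1) \land (\lnot p4 \lor p2 \lor p1)

\lnot ((p2 \oplus p4) \land \lnot p1)
= \lnot ((p2 \lor p4) \land \lnot (p2 \land p4) \land \lnot p1)   [expand \oplus]
= \lnot (p2 \lor p4) \lor \lnot \lnot (p2 \land p4) \lor \lnot \lnot p1   [De Morgan]
= (\lnot p2 \land \lnot p4) \lor \lnot \lnot (p2 \land p4) \lor \lnot \lnot p1   [De Morgan]
= (\lnot p2 \land \lnot p4) \lor (p2 \land p4) \lor \lnot \lnot p1   [double negation]
= (\lnot p2 \land \lnot p4) \lor (p2 \land p4) \lor p1   [double negation]
= (\lnot p2 \lor p2 \lor p1) \land (\lnot p2 \lor p4 \lor p1) \land (\lnot p4 \lor p2 \lor p1) \land (\lnot p4 \lor p4 \lor p1)   [distribute \lor over \land]
= (\lnot p2 \lor p4 \lor p1) \land (\lnot p4 \lor p2 \lor p1)   [simplify]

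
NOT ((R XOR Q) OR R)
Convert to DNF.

NOT ((R XOR Q) OR R)
≡ NOT ((R AND NOT Q) OR (NOT R AND Q) OR R)
≡ NOT (R AND NOT Q) AND NOT (NOT R AND Q) AND NOT R
≡ (NOT R OR NOT NOT Q) AND NOT (NOT R AND Q) AND NOT R
≡ (NOT R OR Q) AND NOT (NOT R AND Q) AND NOT R
≡ (NOT R OR Q) AND (NOT NOT R OR NOT Q) AND NOT R
≡ (NOT R OR Q) AND (R OR NOT Q) AND NOT R
≡ (NOT R AND R AND NOT R) OR (NOT R AND NOT Q AND NOT R) OR (Q AND R AND NOT R) OR (Q AND NOT Q AND NOT R)
≡ NOT R AND NOT Q

NOT R AND NOT Q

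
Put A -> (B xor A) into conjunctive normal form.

~A | ~B

A -> (B xor A)
= ~A | (B xor A)   [eliminate ->]
= ~A | ((B | A) & ~(B & A))   [expand xor]
= ~A | ((B | A) & (~B | ~A))   [De Morgan]
= (~A | B | A) & (~A | ~B | ~A)   [distribute | over &]
= ~A | ~B   [simplify]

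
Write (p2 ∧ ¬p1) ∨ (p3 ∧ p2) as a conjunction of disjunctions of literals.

p2 ∧ (¬p1 ∨ p3)

(p2 ∧ ¬p1) ∨ (p3 ∧ p2)
≡ (p2 ∨ p3) ∧ (p2 ∨ p2) ∧ (¬p1 ∨ p3) ∧ (¬p1 ∨ p2)   — distribute ∨ over ∧
≡ p2 ∧ (¬p1 ∨ p3)   — simplify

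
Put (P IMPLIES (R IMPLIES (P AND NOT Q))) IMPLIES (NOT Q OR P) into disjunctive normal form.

NOT Q OR P

(P IMPLIES (R IMPLIES (P AND NOT Q))) IMPLIES (NOT Q OR P)
≡ NOT (P IMPLIES (R IMPLIES (P AND NOT Q))) OR NOT Q OR P   [eliminate IMPLIES]
≡ NOT (NOT P OR (R IMPLIES (P AND NOT Q))) OR NOT Q OR P   [eliminate IMPLIES]
≡ NOT (NOT P OR NOT R OR (P AND NOT Q)) OR NOT Q OR P   [eliminate IMPLIES]
≡ (NOT NOT P AND NOT NOT R AND NOT (P AND NOT Q)) OR NOT Q OR P   [De Morgan]
≡ (P AND NOT NOT R AND NOT (P AND NOT Q)) OR NOT Q OR P   [double negation]
≡ (P AND R AND NOT (P AND NOT Q)) OR NOT Q OR P   [double negation]
≡ (P AND R AND (NOT P OR NOT NOT Q)) OR NOT Q OR P   [De Morgan]
≡ (P AND R AND (NOT P OR Q)) OR NOT Q OR P   [double negation]
≡ (P AND R AND NOT P) OR (P AND R AND Q) OR NOT Q OR P   [distribute AND over OR]
≡ NOT Q OR P   [simplify]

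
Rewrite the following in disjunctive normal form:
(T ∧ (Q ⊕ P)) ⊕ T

(T ∧ (Q ⊕ P)) ⊕ T
≡ (T ∧ (Q ⊕ P) ∧ ¬T) ∨ (¬(T ∧ (Q ⊕ P)) ∧ T)   — expand ⊕
≡ (T ∧ ((Q ∧ ¬P) ∨ (¬Q ∧ P)) ∧ ¬T) ∨ (¬(T ∧ (Q ⊕ P)) ∧ T)   — expand ⊕
≡ (T ∧ ((Q ∧ ¬P) ∨ (¬Q ∧ P)) ∧ ¬T) ∨ (¬(T ∧ ((Q ∧ ¬P) ∨ (¬Q ∧ P))) ∧ T)   — expand ⊕
≡ (T ∧ ((Q ∧ ¬P) ∨ (¬Q ∧ P)) ∧ ¬T) ∨ ((¬T ∨ ¬((Q ∧ ¬P) ∨ (¬Q ∧ P))) ∧ T)   — De Morgan
≡ (T ∧ ((Q ∧ ¬P) ∨ (¬Q ∧ P)) ∧ ¬T) ∨ ((¬T ∨ (¬(Q ∧ ¬P) ∧ ¬(¬Q ∧ P))) ∧ T)   — De Morgan
≡ (T ∧ ((Q ∧ ¬P) ∨ (¬Q ∧ P)) ∧ ¬T) ∨ ((¬T ∨ ((¬Q ∨ ¬¬P) ∧ ¬(¬Q ∧ P))) ∧ T)   — De Morgan
≡ (T ∧ ((Q ∧ ¬P) ∨ (¬Q ∧ P)) ∧ ¬T) ∨ ((¬T ∨ ((¬Q ∨ P) ∧ ¬(¬Q ∧ P))) ∧ T)   — double negation
≡ (T ∧ ((Q ∧ ¬P) ∨ (¬Q ∧ P)) ∧ ¬T) ∨ ((¬T ∨ ((¬Q ∨ P) ∧ (¬¬Q ∨ ¬P))) ∧ T)   — De Morgan
≡ (T ∧ ((Q ∧ ¬P) ∨ (¬Q ∧ P)) ∧ ¬T) ∨ ((¬T ∨ ((¬Q ∨ P) ∧ (Q ∨ ¬P))) ∧ T)   — double negation
≡ (T ∧ Q ∧ ¬P ∧ ¬T) ∨ (T ∧ ¬Q ∧ P ∧ ¬T) ∨ (¬T ∧ T) ∨ (¬Q ∧ Q ∧ T) ∨ (¬Q ∧ ¬P ∧ T) ∨ (P ∧ Q ∧ T) ∨ (P ∧ ¬P ∧ T)   — distribute ∧ over ∨
≡ (¬Q ∧ ¬P ∧ T) ∨ (P ∧ Q ∧ T)   — simplify

(¬Q ∧ ¬P ∧ T) ∨ (P ∧ Q ∧ T)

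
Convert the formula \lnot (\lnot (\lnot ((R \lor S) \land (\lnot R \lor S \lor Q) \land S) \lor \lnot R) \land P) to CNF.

\lnot R \lor \lnot S \lor \lnot P

\lnot (\lnot (\lnot ((R \lor S) \land (\lnot R \lor S \lor Q) \land S) \lor \lnot R) \land P)
= \lnot \lnot (\lnot ((R \lor S) \land (\lnot R \lor S \lor Q) \land S) \lor \lnot R) \lor \lnot P   [De Morgan]
= \lnot ((R \lor S) \land (\lnot R \lor S \lor Q) \land S) \lor \lnot R \lor \lnot P   [double negation]
= \lnot (R \lor S) \lor \lnot (\lnot R \lor S \lor Q) \lor \lnot S \lor \lnot R \lor \lnot P   [De Morgan]
= (\lnot R \land \lnot S) \lor \lnot (\lnot R \lor S \lor Q) \lor \lnot S \lor \lnot R \lor \lnot P   [De Morgan]
= (\lnot R \land \lnot S) \lor (\lnot \lnot R \land \lnot S \land \lnot Q) \lor \lnot S \lor \lnot R \lor \lnot P   [De Morgan]
= (\lnot R \land \lnot S) \lor (R \land \lnot S \land \lnot Q) \lor \lnot S \lor \lnot R \lor \lnot P   [double negation]
= (\lnot R \lor R \lor \lnot S \lor \lnot R \lor \lnot P) \land (\lnot R \lor \lnot S \lor \lnot S \lor \lnot R \lor \lnot P) \land (\lnot R \lor \lnot Q \lor \lnot S \lor \lnot R \lor \lnot P) \land (\lnot S \lor R \lor \lnot S \lor \lnot R \lor \lnot P) \land (\lnot S \lor \lnot S \lor \lnot S \lor \lnot R \lor \lnot P) \land (\lnot S \lor \lnot Q \lor \lnot S \lor \lnot R \lor \lnot P)   [distribute \lor over \land]
= \lnot R \lor \lnot S \lor \lnot P   [simplify]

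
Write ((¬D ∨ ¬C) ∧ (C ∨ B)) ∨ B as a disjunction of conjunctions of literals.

((¬D ∨ ¬C) ∧ (C ∨ B)) ∨ B
⇔ (¬D ∧ C) ∨ (¬D ∧ B) ∨ (¬C ∧ C) ∨ (¬C ∧ B) ∨ B   [distribute ∧ over ∨]
⇔ (¬D ∧ C) ∨ B   [simplify]

(¬D ∧ C) ∨ B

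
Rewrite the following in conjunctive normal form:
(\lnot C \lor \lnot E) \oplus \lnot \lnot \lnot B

(\lnot C \lor \lnot E) \oplus \lnot \lnot \lnot B
≡ (\lnot C \lor \lnot E \lor \lnot \lnot \lnot B) \land \lnot ((\lnot C \lor \lnot E) \land \lnot \lnot \lnot B)
≡ (\lnot C \lor \lnot E \lor \lnot B) \land \lnot ((\lnot C \lor \lnot E) \land \lnot \lnot \lnot B)
≡ (\lnot C \lor \lnot E \lor \lnot B) \land (\lnot (\lnot C \lor \lnot E) \lor \lnot \lnot \lnot \lnot B)
≡ (\lnot C \lor \lnot E \lor \lnot B) \land ((\lnot \lnot C \land \lnot \lnot E) \lor \lnot \lnot \lnot \lnot B)
≡ (\lnot C \lor \lnot E \lor \lnot B) \land ((C \land \lnot \lnot E) \lor \lnot \lnot \lnot \lnot B)
≡ (\lnot C \lor \lnot E \lor \lnot B) \land ((C \land E) \lor \lnot \lnot \lnot \lnot B)
≡ (\lnot C \lor \lnot E \lor \lnot B) \land ((C \land E) \lor \lnot \lnot B)
≡ (\lnot C \lor \lnot E \lor \lnot B) \land ((C \land E) \lor B)
≡ (\lnot C \lor \lnot E \lor \lnot B) \land (C \lor B) \land (E \lor B)

(\lnot C \lor \lnot E \lor \lnot B) \land (C \lor B) \land (E \lor B)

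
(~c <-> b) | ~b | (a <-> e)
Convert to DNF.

(~c <-> b) | ~b | (a <-> e)
≡ ((~c -> b) & (b -> ~c)) | ~b | (a <-> e)   — eliminate <->
≡ ((~~c | b) & (b -> ~c)) | ~b | (a <-> e)   — eliminate ->
≡ ((~~c | b) & (~b | ~c)) | ~b | (a <-> e)   — eliminate ->
≡ ((~~c | b) & (~b | ~c)) | ~b | ((a -> e) & (e -> a))   — eliminate <->
≡ ((~~c | b) & (~b | ~c)) | ~b | ((~a | e) & (e -> a))   — eliminate ->
≡ ((~~c | b) & (~b | ~c)) | ~b | ((~a | e) & (~e | a))   — eliminate ->
≡ ((c | b) & (~b | ~c)) | ~b | ((~a | e) & (~e | a))   — double negation
≡ (c & ~b) | (c & ~c) | (b & ~b) | (b & ~c) | ~b | (~a & ~e) | (~a & a) | (e & ~e) | (e & a)   — distribute & over |
≡ (b & ~c) | ~b | (~a & ~e) | (e & a)   — simplify

(b & ~c) | ~b | (~a & ~e) | (e & a)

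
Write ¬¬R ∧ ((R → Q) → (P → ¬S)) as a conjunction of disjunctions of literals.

¬¬R ∧ ((R → Q) → (P → ¬S))
≡ ¬¬R ∧ (¬(R → Q) ∨ (P → ¬S))   (eliminate →)
≡ ¬¬R ∧ (¬(¬R ∨ Q) ∨ (P → ¬S))   (eliminate →)
≡ ¬¬R ∧ (¬(¬R ∨ Q) ∨ ¬P ∨ ¬S)   (eliminate →)
≡ R ∧ (¬(¬R ∨ Q) ∨ ¬P ∨ ¬S)   (double negation)
≡ R ∧ ((¬¬R ∧ ¬Q) ∨ ¬P ∨ ¬S)   (De Morgan)
≡ R ∧ ((R ∧ ¬Q) ∨ ¬P ∨ ¬S)   (double negation)
≡ R ∧ (R ∨ ¬P ∨ ¬S) ∧ (¬Q ∨ ¬P ∨ ¬S)   (distribute ∨ over ∧)
≡ R ∧ (¬Q ∨ ¬P ∨ ¬S)   (simplify)

R ∧ (¬Q ∨ ¬P ∨ ¬S)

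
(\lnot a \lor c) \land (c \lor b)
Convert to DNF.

(\lnot a \lor c) \land (c \lor b)
= (\lnot a \land c) \lor (\lnot a \land b) \lor (c \land c) \lor (c \land b)   (distribute \land over \lor)
= (\lnot a \land b) \lor c   (simplify)

(\lnot a \land b) \lor c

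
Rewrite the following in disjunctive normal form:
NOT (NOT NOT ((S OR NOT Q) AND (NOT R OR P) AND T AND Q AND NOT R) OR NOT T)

(NOT S AND Q AND T) OR (NOT Q AND T) OR (R AND T)

NOT (NOT NOT ((S OR NOT Q) AND (NOT R OR P) AND T AND Q AND NOT R) OR NOT T)
= NOT NOT NOT ((S OR NOT Q) AND (NOT R OR P) AND T AND Q AND NOT R) AND NOT NOT T
= NOT ((S OR NOT Q) AND (NOT R OR P) AND T AND Q AND NOT R) AND NOT NOT T
= (NOT (S OR NOT Q) OR NOT (NOT R OR P) OR NOT T OR NOT Q OR NOT NOT R) AND NOT NOT T
= ((NOT S AND NOT NOT Q) OR NOT (NOT R OR P) OR NOT T OR NOT Q OR NOT NOT R) AND NOT NOT T
= ((NOT S AND Q) OR NOT (NOT R OR P) OR NOT T OR NOT Q OR NOT NOT R) AND NOT NOT T
= ((NOT S AND Q) OR (NOT NOT R AND NOT P) OR NOT T OR NOT Q OR NOT NOT R) AND NOT NOT T
= ((NOT S AND Q) OR (R AND NOT P) OR NOT T OR NOT Q OR NOT NOT R) AND NOT NOT T
= ((NOT S AND Q) OR (R AND NOT P) OR NOT T OR NOT Q OR R) AND NOT NOT T
= ((NOT S AND Q) OR (R AND NOT P) OR NOT T OR NOT Q OR R) AND T
= (NOT S AND Q AND T) OR (R AND NOT P AND T) OR (NOT T AND T) OR (NOT Q AND T) OR (R AND T)
= (NOT S AND Q AND T) OR (NOT Q AND T) OR (R AND T)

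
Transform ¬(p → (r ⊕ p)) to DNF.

¬(p → (r ⊕ p))
≡ ¬(¬p ∨ (r ⊕ p))   [eliminate →]
≡ ¬(¬p ∨ (r ∧ ¬p) ∨ (¬r ∧ p))   [expand ⊕]
≡ ¬¬p ∧ ¬(r ∧ ¬p) ∧ ¬(¬r ∧ p)   [De Morgan]
≡ p ∧ ¬(r ∧ ¬p) ∧ ¬(¬r ∧ p)   [double negation]
≡ p ∧ (¬r ∨ ¬¬p) ∧ ¬(¬r ∧ p)   [De Morgan]
≡ p ∧ (¬r ∨ p) ∧ ¬(¬r ∧ p)   [double negation]
≡ p ∧ (¬r ∨ p) ∧ (¬¬r ∨ ¬p)   [De Morgan]
≡ p ∧ (¬r ∨ p) ∧ (r ∨ ¬p)   [double negation]
≡ (p ∧ ¬r ∧ r) ∨ (p ∧ ¬r ∧ ¬p) ∨ (p ∧ p ∧ r) ∨ (p ∧ p ∧ ¬p)   [distribute ∧ over ∨]
≡ p ∧ r   [simplify]

p ∧ r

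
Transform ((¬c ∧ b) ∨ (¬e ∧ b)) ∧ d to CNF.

((¬c ∧ b) ∨ (¬e ∧ b)) ∧ d
≡ (¬c ∨ ¬e) ∧ (¬c ∨ b) ∧ (b ∨ ¬e) ∧ (b ∨ b) ∧ d   [distribute ∨ over ∧]
≡ (¬c ∨ ¬e) ∧ b ∧ d   [simplify]

(¬c ∨ ¬e) ∧ b ∧ d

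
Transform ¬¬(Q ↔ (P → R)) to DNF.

¬¬(Q ↔ (P → R))
= ¬¬((Q → (P → R)) ∧ ((P → R) → Q))   — eliminate ↔
= ¬¬((¬Q ∨ (P → R)) ∧ ((P → R) → Q))   — eliminate →
= ¬¬((¬Q ∨ ¬P ∨ R) ∧ ((P → R) → Q))   — eliminate →
= ¬¬((¬Q ∨ ¬P ∨ R) ∧ (¬(P → R) ∨ Q))   — eliminate →
= ¬¬((¬Q ∨ ¬P ∨ R) ∧ (¬(¬P ∨ R) ∨ Q))   — eliminate →
= (¬Q ∨ ¬P ∨ R) ∧ (¬(¬P ∨ R) ∨ Q)   — double negation
= (¬Q ∨ ¬P ∨ R) ∧ ((¬¬P ∧ ¬R) ∨ Q)   — De Morgan
= (¬Q ∨ ¬P ∨ R) ∧ ((P ∧ ¬R) ∨ Q)   — double negation
= (¬Q ∧ P ∧ ¬R) ∨ (¬Q ∧ Q) ∨ (¬P ∧ P ∧ ¬R) ∨ (¬P ∧ Q) ∨ (R ∧ P ∧ ¬R) ∨ (R ∧ Q)   — distribute ∧ over ∨
= (¬Q ∧ P ∧ ¬R) ∨ (¬P ∧ Q) ∨ (R ∧ Q)   — simplify

(¬Q ∧ P ∧ ¬R) ∨ (¬P ∧ Q) ∨ (R ∧ Q)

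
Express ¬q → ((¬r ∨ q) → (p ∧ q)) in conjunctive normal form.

q ∨ r

¬q → ((¬r ∨ q) → (p ∧ q))
≡ ¬¬q ∨ ((¬r ∨ q) → (p ∧ q))
≡ ¬¬q ∨ ¬(¬r ∨ q) ∨ (p ∧ q)
≡ q ∨ ¬(¬r ∨ q) ∨ (p ∧ q)
≡ q ∨ (¬¬r ∧ ¬q) ∨ (p ∧ q)
≡ q ∨ (r ∧ ¬q) ∨ (p ∧ q)
≡ (q ∨ r ∨ p) ∧ (q ∨ r ∨ q) ∧ (q ∨ ¬q ∨ p) ∧ (q ∨ ¬q ∨ q)
≡ q ∨ r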